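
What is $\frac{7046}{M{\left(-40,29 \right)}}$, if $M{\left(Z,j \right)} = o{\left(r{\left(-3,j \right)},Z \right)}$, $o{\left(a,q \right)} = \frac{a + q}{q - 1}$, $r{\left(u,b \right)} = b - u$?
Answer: $\frac{144443}{4} \approx 36111.0$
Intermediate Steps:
$o{\left(a,q \right)} = \frac{a + q}{-1 + q}$
$M{\left(Z,j \right)} = \frac{3 + Z + j}{-1 + Z}$ ($M{\left(Z,j \right)} = \frac{\left(j - -3\right) + Z}{-1 + Z} = \frac{\left(j + 3\right) + Z}{-1 + Z} = \frac{\left(3 + j\right) + Z}{-1 + Z} = \frac{3 + Z + j}{-1 + Z}$)
$\frac{7046}{M{\left(-40,29 \right)}} = \frac{7046}{\frac{1}{-1 - 40} \left(3 - 40 + 29\right)} = \frac{7046}{\frac{1}{-41} \left(-8\right)} = \frac{7046}{\left(- \frac{1}{41}\right) \left(-8\right)} = \frac{7046}{\frac{8}{41}} = 7046 \cdot \frac{41}{8} = \frac{144443}{4}$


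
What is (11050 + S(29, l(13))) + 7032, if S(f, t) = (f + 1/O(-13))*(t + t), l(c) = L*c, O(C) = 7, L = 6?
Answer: 158398/7 ≈ 22628.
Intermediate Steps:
l(c) = 6*c
S(f, t) = 2*t*(⅐ + f) (S(f, t) = (f + 1/7)*(t + t) = (f + ⅐)*(2*t) = (⅐ + f)*(2*t) = 2*t*(⅐ + f))
(11050 + S(29, l(13))) + 7032 = (11050 + 2*(6*13)*(1 + 7*29)/7) + 7032 = (11050 + (2/7)*78*(1 + 203)) + 7032 = (11050 + (2/7)*78*204) + 7032 = (11050 + 31824/7) + 7032 = 109174/7 + 7032 = 158398/7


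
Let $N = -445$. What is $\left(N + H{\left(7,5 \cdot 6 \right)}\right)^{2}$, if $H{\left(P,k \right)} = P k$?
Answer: $55225$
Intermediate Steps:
$\left(N + H{\left(7,5 \cdot 6 \right)}\right)^{2} = \left(-445 + 7 \cdot 5 \cdot 6\right)^{2} = \left(-445 + 7 \cdot 30\right)^{2} = \left(-445 + 210\right)^{2} = \left(-235\right)^{2} = 55225$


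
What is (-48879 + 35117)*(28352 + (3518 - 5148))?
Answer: -367748164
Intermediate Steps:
(-48879 + 35117)*(28352 + (3518 - 5148)) = -13762*(28352 - 1630) = -13762*26722 = -367748164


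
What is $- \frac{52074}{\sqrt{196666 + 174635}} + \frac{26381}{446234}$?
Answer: $\frac{26381}{446234} - \frac{17358 \sqrt{371301}}{123767} \approx -85.4$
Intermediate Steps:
$- \frac{52074}{\sqrt{196666 + 174635}} + \frac{26381}{446234} = - \frac{52074}{\sqrt{371301}} + 26381 \cdot \frac{1}{446234} = - 52074 \frac{\sqrt{371301}}{371301} + \frac{26381}{446234} = - \frac{17358 \sqrt{371301}}{123767} + \frac{26381}{446234} = \frac{26381}{446234} - \frac{17358 \sqrt{371301}}{123767}$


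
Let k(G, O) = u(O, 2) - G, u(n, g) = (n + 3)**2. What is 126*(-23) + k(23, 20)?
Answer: -2392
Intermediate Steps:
u(n, g) = (3 + n)**2
k(G, O) = (3 + O)**2 - G
126*(-23) + k(23, 20) = 126*(-23) + ((3 + 20)**2 - 1*23) = -2898 + (23**2 - 23) = -2898 + (529 - 23) = -2898 + 506 = -2392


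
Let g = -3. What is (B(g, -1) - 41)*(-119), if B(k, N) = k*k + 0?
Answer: 3808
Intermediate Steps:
B(k, N) = k² (B(k, N) = k² + 0 = k²)
(B(g, -1) - 41)*(-119) = ((-3)² - 41)*(-119) = (9 - 41)*(-119) = -32*(-119) = 3808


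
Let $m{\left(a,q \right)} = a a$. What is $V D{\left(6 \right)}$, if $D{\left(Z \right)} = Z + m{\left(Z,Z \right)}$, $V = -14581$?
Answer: $-612402$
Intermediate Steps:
$m{\left(a,q \right)} = a^{2}$
$D{\left(Z \right)} = Z + Z^{2}$
$V D{\left(6 \right)} = - 14581 \cdot 6 \left(1 + 6\right) = - 14581 \cdot 6 \cdot 7 = \left(-14581\right) 42 = -612402$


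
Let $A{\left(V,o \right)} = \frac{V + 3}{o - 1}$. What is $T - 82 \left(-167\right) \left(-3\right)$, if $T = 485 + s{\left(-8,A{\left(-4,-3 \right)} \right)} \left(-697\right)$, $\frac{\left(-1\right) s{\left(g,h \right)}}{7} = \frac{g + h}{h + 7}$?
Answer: $- \frac{1328562}{29} \approx -45813.0$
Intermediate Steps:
$A{\left(V,o \right)} = \frac{3 + V}{-1 + o}$
$s{\left(g,h \right)} = - \frac{7 \left(g + h\right)}{7 + h}$ ($s{\left(g,h \right)} = - 7 \frac{g + h}{h + 7} = - 7 \frac{g + h}{7 + h} = - \frac{7 \left(g + h\right)}{7 + h}$)
$T = - \frac{137184}{29}$ ($T = 485 + \frac{7 \left(\left(-1\right) \left(-8\right) - \frac{3 - 4}{-1 - 3}\right)}{7 + \frac{3 - 4}{-1 - 3}} \left(-697\right) = 485 + \frac{7 \left(8 - \frac{1}{-4} \left(-1\right)\right)}{7 + \frac{1}{-4} \left(-1\right)} \left(-697\right) = 485 + \frac{7 \left(8 - \left(- \frac{1}{4}\right) \left(-1\right)\right)}{7 - - \frac{1}{4}} \left(-697\right) = 485 + \frac{7 \left(8 - \frac{1}{4}\right)}{7 + \frac{1}{4}} \left(-697\right) = 485 + \frac{7 \left(8 - \frac{1}{4}\right)}{\frac{29}{4}} \left(-697\right) = 485 + 7 \cdot \frac{4}{29} \cdot \frac{31}{4} \left(-697\right) = 485 + \frac{217}{29} \left(-697\right) = 485 - \frac{151249}{29} = - \frac{137184}{29} \approx -4730.5$)
$T - 82 \left(-167\right) \left(-3\right) = - \frac{137184}{29} - 82 \left(-167\right) \left(-3\right) = - \frac{137184}{29} - \left(-13694\right) \left(-3\right) = - \frac{137184}{29} - 41082 = - \frac{1328562}{29}$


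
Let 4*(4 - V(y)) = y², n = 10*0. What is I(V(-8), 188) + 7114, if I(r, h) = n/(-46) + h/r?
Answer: 21295/3 ≈ 7098.3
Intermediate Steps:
n = 0
V(y) = 4 - y²/4
I(r, h) = h/r (I(r, h) = 0/(-46) + h/r = 0*(-1/46) + h/r = 0 + h/r = h/r)
I(V(-8), 188) + 7114 = 188/(4 - ¼*(-8)²) + 7114 = 188/(4 - ¼*64) + 7114 = 188/(4 - 16) + 7114 = 188/(-12) + 7114 = 188*(-1/12) + 7114 = -47/3 + 7114 = 21295/3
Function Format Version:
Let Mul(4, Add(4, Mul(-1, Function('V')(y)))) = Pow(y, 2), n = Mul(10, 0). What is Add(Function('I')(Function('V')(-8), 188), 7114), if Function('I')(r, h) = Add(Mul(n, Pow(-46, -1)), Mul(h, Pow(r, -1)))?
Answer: Rational(21295, 3) ≈ 7098.3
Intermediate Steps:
n = 0
Function('V')(y) = Add(4, Mul(Rational(-1, 4), Pow(y, 2)))
Function('I')(r, h) = Mul(h, Pow(r, -1)) (Function('I')(r, h) = Add(Mul(0, Pow(-46, -1)), Mul(h, Pow(r, -1))) = Add(Mul(0, Rational(-1, 46)), Mul(h, Pow(r, -1))) = Add(0, Mul(h, Pow(r, -1))) = Mul(h, Pow(r, -1)))
Add(Function('I')(Function('V')(-8), 188), 7114) = Add(Mul(188, Pow(Add(4, Mul(Rational(-1, 4), Pow(-8, 2))), -1)), 7114) = Add(Mul(188, Pow(Add(4, Mul(Rational(-1, 4), 64)), -1)), 7114) = Add(Mul(188, Pow(Add(4, -16), -1)), 7114) = Add(Mul(188, Pow(-12, -1)), 7114) = Add(Mul(188, Rational(-1, 12)), 7114) = Add(Rational(-47, 3), 7114) = Rational(21295, 3)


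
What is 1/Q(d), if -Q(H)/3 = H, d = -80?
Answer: 1/240 ≈ 0.0041667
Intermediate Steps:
Q(H) = -3*H
1/Q(d) = 1/(-3*(-80)) = 1/240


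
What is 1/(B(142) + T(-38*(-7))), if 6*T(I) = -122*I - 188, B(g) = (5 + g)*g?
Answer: 1/15434 ≈ 6.4792e-5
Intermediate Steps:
B(g) = g*(5 + g)
T(I) = -94/3 - 61*I/3 (T(I) = (-122*I - 188)/6 = (-188 - 122*I)/6 = -94/3 - 61*I/3)
1/(B(142) + T(-38*(-7))) = 1/(142*(5 + 142) + (-94/3 - (-2318)*(-7)/3)) = 1/(142*147 + (-94/3 - 61/3*266)) = 1/(20874 + (-94/3 - 16226/3)) = 1/(20874 - 5440) = 1/15434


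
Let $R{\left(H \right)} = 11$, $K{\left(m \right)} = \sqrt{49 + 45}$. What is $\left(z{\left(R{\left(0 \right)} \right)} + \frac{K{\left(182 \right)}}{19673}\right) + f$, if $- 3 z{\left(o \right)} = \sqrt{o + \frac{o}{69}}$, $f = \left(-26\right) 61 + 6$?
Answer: $-1580 - \frac{\sqrt{53130}}{207} + \frac{\sqrt{94}}{19673} \approx -1581.1$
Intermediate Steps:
$K{\left(m \right)} = \sqrt{94}$
$f = -1580$ ($f = -1586 + 6 = -1580$)
$z{\left(o \right)} = - \frac{\sqrt{4830} \sqrt{o}}{207}$ ($z{\left(o \right)} = - \frac{\sqrt{o + \frac{o}{69}}}{3} = - \frac{\sqrt{\frac{70 o}{69}}}{3} = - \frac{\frac{1}{69} \sqrt{4830} \sqrt{o}}{3} = - \frac{\sqrt{4830} \sqrt{o}}{207}$)
$\left(z{\left(R{\left(0 \right)} \right)} + \frac{K{\left(182 \right)}}{19673}\right) + f = \left(- \frac{\sqrt{4830} \sqrt{11}}{207} + \frac{\sqrt{94}}{19673}\right) - 1580 = \left(- \frac{\sqrt{53130}}{207} + \sqrt{94} \cdot \frac{1}{19673}\right) - 1580 = \left(- \frac{\sqrt{53130}}{207} + \frac{\sqrt{94}}{19673}\right) - 1580 = -1580 - \frac{\sqrt{53130}}{207} + \frac{\sqrt{94}}{19673}$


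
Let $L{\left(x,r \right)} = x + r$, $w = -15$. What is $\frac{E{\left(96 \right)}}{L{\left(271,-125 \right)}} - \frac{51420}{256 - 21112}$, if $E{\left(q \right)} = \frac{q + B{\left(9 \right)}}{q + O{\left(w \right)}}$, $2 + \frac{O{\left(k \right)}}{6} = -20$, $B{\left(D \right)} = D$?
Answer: $\frac{3723245}{1522488} \approx 2.4455$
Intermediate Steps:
$O{\left(k \right)} = -132$ ($O{\left(k \right)} = -12 + 6 \left(-20\right) = -12 - 120 = -132$)
$E{\left(q \right)} = \frac{9 + q}{-132 + q}$ ($E{\left(q \right)} = \frac{q + 9}{q - 132} = \frac{9 + q}{-132 + q}$)
$L{\left(x,r \right)} = r + x$
$\frac{E{\left(96 \right)}}{L{\left(271,-125 \right)}} - \frac{51420}{256 - 21112} = \frac{\frac{1}{-132 + 96} \left(9 + 96\right)}{-125 + 271} - \frac{51420}{256 - 21112} = \frac{\frac{1}{-36} \cdot 105}{146} - \frac{51420}{256 - 21112} = \left(- \frac{1}{36}\right) 105 \cdot \frac{1}{146} - \frac{51420}{-20856} = \left(- \frac{35}{12}\right) \frac{1}{146} - - \frac{4285}{1738} = - \frac{35}{1752} + \frac{4285}{1738} = \frac{3723245}{1522488}$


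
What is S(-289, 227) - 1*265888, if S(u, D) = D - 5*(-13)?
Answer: -265596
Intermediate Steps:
S(u, D) = 65 + D (S(u, D) = D + 65 = 65 + D)
S(-289, 227) - 1*265888 = (65 + 227) - 1*265888 = 292 - 265888 = -265596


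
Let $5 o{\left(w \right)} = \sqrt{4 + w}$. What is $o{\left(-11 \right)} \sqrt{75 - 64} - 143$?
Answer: $-143 + \frac{i \sqrt{77}}{5} \approx -143.0 + 1.755 i$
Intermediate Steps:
$o{\left(w \right)} = \frac{\sqrt{4 + w}}{5}$
$o{\left(-11 \right)} \sqrt{75 - 64} - 143 = \frac{\sqrt{4 - 11}}{5} \sqrt{75 - 64} - 143 = \frac{\sqrt{-7}}{5} \sqrt{11} - 143 = \frac{i \sqrt{7}}{5} \sqrt{11} - 143 = \frac{i \sqrt{77}}{5} - 143 = -143 + \frac{i \sqrt{77}}{5}$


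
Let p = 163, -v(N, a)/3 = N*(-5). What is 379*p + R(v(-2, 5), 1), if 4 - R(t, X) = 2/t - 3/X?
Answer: 926761/15 ≈ 61784.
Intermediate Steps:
v(N, a) = 15*N (v(N, a) = -3*N*(-5) = -(-15)*N = 15*N)
R(t, X) = 4 - 2/t + 3/X (R(t, X) = 4 - (2/t - 3/X) = 4 - (-3/X + 2/t) = 4 + (-2/t + 3/X) = 4 - 2/t + 3/X)
379*p + R(v(-2, 5), 1) = 379*163 + (4 - 2/(15*(-2)) + 3/1) = 61777 + (4 - 2/(-30) + 3*1) = 61777 + (4 - 2*(-1/30) + 3) = 61777 + (4 + 1/15 + 3) = 61777 + 106/15 = 926761/15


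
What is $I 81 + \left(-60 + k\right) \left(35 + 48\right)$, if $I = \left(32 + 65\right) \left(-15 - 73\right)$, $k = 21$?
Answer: $-694653$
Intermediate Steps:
$I = -8536$ ($I = 97 \left(-88\right) = -8536$)
$I 81 + \left(-60 + k\right) \left(35 + 48\right) = \left(-8536\right) 81 + \left(-60 + 21\right) \left(35 + 48\right) = -691416 - 3237 = -694653$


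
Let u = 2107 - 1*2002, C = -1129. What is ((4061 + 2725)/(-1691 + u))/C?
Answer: 261/68869 ≈ 0.0037898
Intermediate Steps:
u = 105 (u = 2107 - 2002 = 105)
((4061 + 2725)/(-1691 + u))/C = ((4061 + 2725)/(-1691 + 105))/(-1129) = (6786/(-1586))*(-1/1129) = (6786*(-1/1586))*(-1/1129) = -261/61*(-1/1129) = 261/68869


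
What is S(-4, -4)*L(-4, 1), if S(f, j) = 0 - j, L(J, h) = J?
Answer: -16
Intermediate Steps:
S(f, j) = -j
S(-4, -4)*L(-4, 1) = -1*(-4)*(-4) = 4*(-4) = -16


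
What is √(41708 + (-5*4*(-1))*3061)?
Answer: 4*√6433 ≈ 320.82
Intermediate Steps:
√(41708 + (-5*4*(-1))*3061) = √(41708 - 20*(-1)*3061) = √(41708 + 20*3061) = √(41708 + 61220) = √102928 = 4*√6433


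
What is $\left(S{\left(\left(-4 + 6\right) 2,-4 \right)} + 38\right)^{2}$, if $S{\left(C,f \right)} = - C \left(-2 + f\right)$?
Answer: $3844$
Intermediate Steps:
$S{\left(C,f \right)} = - C \left(-2 + f\right)$
$\left(S{\left(\left(-4 + 6\right) 2,-4 \right)} + 38\right)^{2} = \left(\left(-4 + 6\right) 2 \left(2 - -4\right) + 38\right)^{2} = \left(2 \cdot 2 \left(2 + 4\right) + 38\right)^{2} = \left(4 \cdot 6 + 38\right)^{2} = \left(24 + 38\right)^{2} = 62^{2} = 3844$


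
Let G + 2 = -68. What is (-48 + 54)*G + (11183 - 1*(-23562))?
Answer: 34325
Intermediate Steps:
G = -70 (G = -2 - 68 = -70)
(-48 + 54)*G + (11183 - 1*(-23562)) = (-48 + 54)*(-70) + (11183 - 1*(-23562)) = 6*(-70) + (11183 + 23562) = -420 + 34745 = 34325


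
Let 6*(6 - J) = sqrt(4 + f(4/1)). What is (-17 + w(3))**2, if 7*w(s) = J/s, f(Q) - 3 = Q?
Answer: (2106 + sqrt(11))**2/15876 ≈ 280.25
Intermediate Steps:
f(Q) = 3 + Q
J = 6 - sqrt(11)/6 (J = 6 - sqrt(4 + (3 + 4/1))/6 = 6 - sqrt(4 + (3 + 4*1))/6 = 6 - sqrt(4 + (3 + 4))/6 = 6 - sqrt(4 + 7)/6 = 6 - sqrt(11)/6 ≈ 5.4472)
w(s) = (6 - sqrt(11)/6)/(7*s) (w(s) = ((6 - sqrt(11)/6)/s)/7 = (6 - sqrt(11)/6)/(7*s))
(-17 + w(3))**2 = (-17 + (1/42)*(36 - sqrt(11))/3)**2 = (-17 + (1/42)*(1/3)*(36 - sqrt(11)))**2 = (-17 + (2/7 - sqrt(11)/126))**2 = (-117/7 - sqrt(11)/126)**2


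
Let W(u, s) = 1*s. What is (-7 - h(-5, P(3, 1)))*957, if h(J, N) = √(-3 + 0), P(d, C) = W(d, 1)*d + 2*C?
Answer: -6699 - 957*I*√3 ≈ -6699.0 - 1657.6*I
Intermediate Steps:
W(u, s) = s
P(d, C) = d + 2*C (P(d, C) = 1*d + 2*C = d + 2*C)
h(J, N) = I*√3 (h(J, N) = √(-3) = I*√3)
(-7 - h(-5, P(3, 1)))*957 = (-7 - I*√3)*957 = -6699 - 957*I*√3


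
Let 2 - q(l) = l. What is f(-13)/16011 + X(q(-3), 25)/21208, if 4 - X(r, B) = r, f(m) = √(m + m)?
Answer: -1/21208 + I*√26/16011 ≈ -4.7152e-5 + 0.00031847*I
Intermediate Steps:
q(l) = 2 - l
f(m) = √2*√m (f(m) = √(2*m) = √2*√m)
X(r, B) = 4 - r
f(-13)/16011 + X(q(-3), 25)/21208 = (√2*√(-13))/16011 + (4 - (2 - 1*(-3)))/21208 = (√2*(I*√13))*(1/16011) + (4 - (2 + 3))*(1/21208) = (I*√26)*(1/16011) + (4 - 1*5)*(1/21208) = I*√26/16011 + (4 - 5)*(1/21208) = I*√26/16011 - 1*1/21208 = I*√26/16011 - 1/21208 = -1/21208 + I*√26/16011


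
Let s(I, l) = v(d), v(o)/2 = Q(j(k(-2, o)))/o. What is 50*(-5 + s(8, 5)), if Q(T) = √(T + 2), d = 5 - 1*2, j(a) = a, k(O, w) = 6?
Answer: -250 + 200*√2/3 ≈ -155.72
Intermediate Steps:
d = 3 (d = 5 - 2 = 3)
Q(T) = √(2 + T)
v(o) = 4*√2/o (v(o) = 2*(√(2 + 6)/o) = 2*(√8/o) = 2*((2*√2)/o) = 2*(2*√2/o) = 4*√2/o)
s(I, l) = 4*√2/3
50*(-5 + s(8, 5)) = 50*(-5 + 4*√2/3) = -250 + 200*√2/3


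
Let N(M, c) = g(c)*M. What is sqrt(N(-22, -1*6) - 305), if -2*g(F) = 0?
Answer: I*sqrt(305) ≈ 17.464*I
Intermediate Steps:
g(F) = 0 (g(F) = -1/2*0 = 0)
N(M, c) = 0 (N(M, c) = 0*M = 0)
sqrt(N(-22, -1*6) - 305) = sqrt(0 - 305) = sqrt(-305) = I*sqrt(305)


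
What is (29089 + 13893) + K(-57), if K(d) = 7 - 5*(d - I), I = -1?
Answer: 43269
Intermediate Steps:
K(d) = 2 - 5*d (K(d) = 7 - 5*(d - 1*(-1)) = 7 - 5*(d + 1) = 7 - 5*(1 + d) = 7 + (-5 - 5*d) = 2 - 5*d)
(29089 + 13893) + K(-57) = (29089 + 13893) + (2 - 5*(-57)) = 42982 + (2 + 285) = 42982 + 287 = 43269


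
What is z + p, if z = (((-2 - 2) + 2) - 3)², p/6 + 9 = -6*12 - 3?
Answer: -479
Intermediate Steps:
p = -504 (p = -54 + 6*(-6*12 - 3) = -54 + 6*(-72 - 3) = -54 + 6*(-75) = -54 - 450 = -504)
z = 25 (z = ((-4 + 2) - 3)² = (-2 - 3)² = (-5)² = 25)
z + p = 25 - 504 = -479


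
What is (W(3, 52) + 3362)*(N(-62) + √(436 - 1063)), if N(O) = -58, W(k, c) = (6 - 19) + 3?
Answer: -194416 + 3352*I*√627 ≈ -1.9442e+5 + 83934.0*I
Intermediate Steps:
W(k, c) = -10 (W(k, c) = -13 + 3 = -10)
(W(3, 52) + 3362)*(N(-62) + √(436 - 1063)) = (-10 + 3362)*(-58 + √(436 - 1063)) = 3352*(-58 + √(-627)) = 3352*(-58 + I*√627) = -194416 + 3352*I*√627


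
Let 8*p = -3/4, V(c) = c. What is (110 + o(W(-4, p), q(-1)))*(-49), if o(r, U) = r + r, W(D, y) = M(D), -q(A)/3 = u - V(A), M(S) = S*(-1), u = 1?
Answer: -5782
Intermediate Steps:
M(S) = -S
p = -3/32 (p = (-3/4)/8 = (-3*1/4)/8 = (1/8)*(-3/4) = -3/32 ≈ -0.093750)
q(A) = -3 + 3*A (q(A) = -3*(1 - A) = -3 + 3*A)
W(D, y) = -D
o(r, U) = 2*r
(110 + o(W(-4, p), q(-1)))*(-49) = (110 + 2*(-1*(-4)))*(-49) = (110 + 2*4)*(-49) = (110 + 8)*(-49) = 118*(-49) = -5782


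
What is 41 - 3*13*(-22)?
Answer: 899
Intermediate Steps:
41 - 3*13*(-22) = 41 - 39*(-22) = 41 + 858 = 899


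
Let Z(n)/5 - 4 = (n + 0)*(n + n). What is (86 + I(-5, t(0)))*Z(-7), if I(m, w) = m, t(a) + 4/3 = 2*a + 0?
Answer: 41310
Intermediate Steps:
t(a) = -4/3 + 2*a (t(a) = -4/3 + (2*a + 0) = -4/3 + 2*a)
Z(n) = 20 + 10*n**2 (Z(n) = 20 + 5*((n + 0)*(n + n)) = 20 + 5*(n*(2*n)) = 20 + 5*(2*n**2) = 20 + 10*n**2)
(86 + I(-5, t(0)))*Z(-7) = (86 - 5)*(20 + 10*(-7)**2) = 81*(20 + 10*49) = 81*(20 + 490) = 81*510 = 41310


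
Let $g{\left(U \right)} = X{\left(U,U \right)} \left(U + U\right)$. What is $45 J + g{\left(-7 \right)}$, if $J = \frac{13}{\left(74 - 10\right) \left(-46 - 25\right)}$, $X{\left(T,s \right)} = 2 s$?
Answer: $\frac{890039}{4544} \approx 195.87$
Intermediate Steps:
$g{\left(U \right)} = 4 U^{2}$ ($g{\left(U \right)} = 2 U \left(U + U\right) = 2 U 2 U = 4 U^{2}$)
$J = - \frac{13}{4544}$ ($J = \frac{13}{64 \left(-71\right)} = \frac{13}{-4544} = 13 \left(- \frac{1}{4544}\right) = - \frac{13}{4544} \approx -0.0028609$)
$45 J + g{\left(-7 \right)} = 45 \left(- \frac{13}{4544}\right) + 4 \left(-7\right)^{2} = - \frac{585}{4544} + 4 \cdot 49 = - \frac{585}{4544} + 196 = \frac{890039}{4544}$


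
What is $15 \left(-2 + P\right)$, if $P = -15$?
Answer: $-255$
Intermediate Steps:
$15 \left(-2 + P\right) = 15 \left(-2 - 15\right) = 15 \left(-17\right) = -255$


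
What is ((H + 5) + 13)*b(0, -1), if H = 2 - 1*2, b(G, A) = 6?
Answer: 108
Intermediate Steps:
H = 0 (H = 2 - 2 = 0)
((H + 5) + 13)*b(0, -1) = ((0 + 5) + 13)*6 = (5 + 13)*6 = 18*6 = 108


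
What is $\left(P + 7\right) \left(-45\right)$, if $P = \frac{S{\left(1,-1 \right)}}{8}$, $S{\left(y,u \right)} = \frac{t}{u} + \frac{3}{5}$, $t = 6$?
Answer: $- \frac{2277}{8} \approx -284.63$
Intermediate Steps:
$S{\left(y,u \right)} = \frac{3}{5} + \frac{6}{u}$ ($S{\left(y,u \right)} = \frac{6}{u} + \frac{3}{5} = \frac{3}{5} + \frac{6}{u}$)
$P = - \frac{27}{40}$ ($P = \frac{\frac{3}{5} + \frac{6}{-1}}{8} = \left(\frac{3}{5} + 6 \left(-1\right)\right) \frac{1}{8} = \left(\frac{3}{5} - 6\right) \frac{1}{8} = \left(- \frac{27}{5}\right) \frac{1}{8} = - \frac{27}{40} \approx -0.675$)
$\left(P + 7\right) \left(-45\right) = \left(- \frac{27}{40} + 7\right) \left(-45\right) = \frac{253}{40} \left(-45\right) = - \frac{2277}{8}$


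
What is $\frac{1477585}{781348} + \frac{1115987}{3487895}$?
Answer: $\frac{6025635544051}{2725259782460} \approx 2.211$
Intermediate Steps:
$\frac{1477585}{781348} + \frac{1115987}{3487895} = \frac{6025635544051}{2725259782460}$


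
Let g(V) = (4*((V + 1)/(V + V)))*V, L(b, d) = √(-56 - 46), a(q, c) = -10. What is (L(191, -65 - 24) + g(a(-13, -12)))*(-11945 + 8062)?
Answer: 69894 - 3883*I*√102 ≈ 69894.0 - 39216.0*I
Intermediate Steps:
L(b, d) = I*√102 (L(b, d) = √(-102) = I*√102)
g(V) = 2 + 2*V (g(V) = (4*((1 + V)/((2*V))))*V = (4*((1 + V)*(1/(2*V))))*V = (4*((1 + V)/(2*V)))*V = (2*(1 + V)/V)*V = 2 + 2*V)
(L(191, -65 - 24) + g(a(-13, -12)))*(-11945 + 8062) = (I*√102 + (2 + 2*(-10)))*(-11945 + 8062) = (I*√102 + (2 - 20))*(-3883) = (I*√102 - 18)*(-3883) = (-18 + I*√102)*(-3883) = 69894 - 3883*I*√102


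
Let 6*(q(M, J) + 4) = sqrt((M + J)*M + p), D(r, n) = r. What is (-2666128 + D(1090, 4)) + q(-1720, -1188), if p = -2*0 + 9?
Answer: -2665042 + sqrt(5001769)/6 ≈ -2.6647e+6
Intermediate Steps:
p = 9 (p = 0 + 9 = 9)
q(M, J) = -4 + sqrt(9 + M*(J + M))/6 (q(M, J) = -4 + sqrt((M + J)*M + 9)/6 = -4 + sqrt((J + M)*M + 9)/6 = -4 + sqrt(M*(J + M) + 9)/6 = -4 + sqrt(9 + M*(J + M))/6)
(-2666128 + D(1090, 4)) + q(-1720, -1188) = (-2666128 + 1090) + (-4 + sqrt(9 + (-1720)**2 - 1188*(-1720))/6) = -2665038 + (-4 + sqrt(9 + 2958400 + 2043360)/6) = -2665038 + (-4 + sqrt(5001769)/6) = -2665042 + sqrt(5001769)/6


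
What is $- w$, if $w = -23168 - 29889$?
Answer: $53057$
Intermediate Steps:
$w = -53057$ ($w = -23168 - 29889 = -53057$)
$- w = \left(-1\right) \left(-53057\right) = 53057$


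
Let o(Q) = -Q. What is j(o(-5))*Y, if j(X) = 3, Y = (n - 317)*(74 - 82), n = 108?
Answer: 5016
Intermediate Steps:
Y = 1672 (Y = (108 - 317)*(74 - 82) = -209*(-8) = 1672)
j(o(-5))*Y = 3*1672 = 5016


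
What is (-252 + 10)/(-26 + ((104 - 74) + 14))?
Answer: -121/9 ≈ -13.444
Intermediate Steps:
(-252 + 10)/(-26 + ((104 - 74) + 14)) = -242/(-26 + (30 + 14)) = -242/(-26 + 44) = -242/18 = -242*1/18 = -121/9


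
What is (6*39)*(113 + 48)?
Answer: 37674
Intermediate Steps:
(6*39)*(113 + 48) = 234*161 = 37674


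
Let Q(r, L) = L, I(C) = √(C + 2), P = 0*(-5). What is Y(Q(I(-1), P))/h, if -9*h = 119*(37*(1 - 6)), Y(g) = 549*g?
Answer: 0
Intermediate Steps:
P = 0
I(C) = √(2 + C)
h = 22015/9 (h = -119*37*(1 - 6)/9 = -119*37*(-5)/9 = -119*(-185)/9 = -⅑*(-22015) = 22015/9 ≈ 2446.1)
Y(Q(I(-1), P))/h = (549*0)/(22015/9) = 0*(9/22015) = 0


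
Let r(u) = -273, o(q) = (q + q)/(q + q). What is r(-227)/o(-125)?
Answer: -273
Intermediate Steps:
o(q) = 1 (o(q) = (2*q)/((2*q)) = (2*q)*(1/(2*q)) = 1)
r(-227)/o(-125) = -273/1 = -273*1 = -273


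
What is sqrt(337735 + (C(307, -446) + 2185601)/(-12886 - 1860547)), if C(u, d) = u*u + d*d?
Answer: sqrt(1185361179583803737)/1873433 ≈ 581.15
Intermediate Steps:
C(u, d) = d**2 + u**2 (C(u, d) = u**2 + d**2 = d**2 + u**2)
sqrt(337735 + (C(307, -446) + 2185601)/(-12886 - 1860547)) = sqrt(337735 + (((-446)**2 + 307**2) + 2185601)/(-12886 - 1860547)) = sqrt(337735 + ((198916 + 94249) + 2185601)/(-1873433)) = sqrt(337735 + (293165 + 2185601)*(-1/1873433)) = sqrt(337735 + 2478766*(-1/1873433)) = sqrt(337735 - 2478766/1873433) = sqrt(632721415489/1873433) = sqrt(1185361179583803737)/1873433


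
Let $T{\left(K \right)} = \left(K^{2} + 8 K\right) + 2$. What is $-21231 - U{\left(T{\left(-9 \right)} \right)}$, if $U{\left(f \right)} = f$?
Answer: $-21242$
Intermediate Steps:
$T{\left(K \right)} = 2 + K^{2} + 8 K$
$-21231 - U{\left(T{\left(-9 \right)} \right)} = -21231 - \left(2 + \left(-9\right)^{2} + 8 \left(-9\right)\right) = -21231 - \left(2 + 81 - 72\right) = -21231 - 11 = -21242$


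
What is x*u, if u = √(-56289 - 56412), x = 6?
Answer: 6*I*√112701 ≈ 2014.3*I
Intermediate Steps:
u = I*√112701 (u = √(-112701) = I*√112701 ≈ 335.71*I)
x*u = 6*(I*√112701) = 6*I*√112701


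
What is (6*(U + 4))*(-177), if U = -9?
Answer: 5310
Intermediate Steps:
(6*(U + 4))*(-177) = (6*(-9 + 4))*(-177) = (6*(-5))*(-177) = -30*(-177) = 5310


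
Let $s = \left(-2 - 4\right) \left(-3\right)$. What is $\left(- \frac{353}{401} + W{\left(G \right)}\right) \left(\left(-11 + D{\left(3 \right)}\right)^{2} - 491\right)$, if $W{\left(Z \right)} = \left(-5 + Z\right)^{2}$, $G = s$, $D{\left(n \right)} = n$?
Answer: $- \frac{28786632}{401} \approx -71787.0$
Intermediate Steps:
$s = 18$ ($s = \left(-6\right) \left(-3\right) = 18$)
$G = 18$
$\left(- \frac{353}{401} + W{\left(G \right)}\right) \left(\left(-11 + D{\left(3 \right)}\right)^{2} - 491\right) = \left(- \frac{353}{401} + \left(-5 + 18\right)^{2}\right) \left(\left(-11 + 3\right)^{2} - 491\right) = \left(\left(-353\right) \frac{1}{401} + 13^{2}\right) \left(\left(-8\right)^{2} - 491\right) = \left(- \frac{353}{401} + 169\right) \left(64 - 491\right) = \frac{67416}{401} \left(-427\right) = - \frac{28786632}{401}$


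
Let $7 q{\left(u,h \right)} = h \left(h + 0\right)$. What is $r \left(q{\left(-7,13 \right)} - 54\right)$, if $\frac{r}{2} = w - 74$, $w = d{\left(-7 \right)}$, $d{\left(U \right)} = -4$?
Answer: $\frac{32604}{7} \approx 4657.7$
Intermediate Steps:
$q{\left(u,h \right)} = \frac{h^{2}}{7}$ ($q{\left(u,h \right)} = \frac{h \left(h + 0\right)}{7} = \frac{h h}{7} = \frac{h^{2}}{7}$)
$w = -4$
$r = -156$ ($r = 2 \left(-4 - 74\right) = 2 \left(-78\right) = -156$)
$r \left(q{\left(-7,13 \right)} - 54\right) = - 156 \left(\frac{13^{2}}{7} - 54\right) = - 156 \left(\frac{1}{7} \cdot 169 - 54\right) = - 156 \left(\frac{169}{7} - 54\right) = \left(-156\right) \left(- \frac{209}{7}\right) = \frac{32604}{7}$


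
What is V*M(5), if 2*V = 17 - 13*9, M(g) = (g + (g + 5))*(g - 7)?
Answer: 1500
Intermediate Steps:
M(g) = (-7 + g)*(5 + 2*g) (M(g) = (g + (5 + g))*(-7 + g) = (5 + 2*g)*(-7 + g) = (-7 + g)*(5 + 2*g))
V = -50 (V = (17 - 13*9)/2 = (17 - 117)/2 = (1/2)*(-100) = -50)
V*M(5) = -50*(-35 - 9*5 + 2*5**2) = -50*(-35 - 45 + 2*25) = -50*(-35 - 45 + 50) = -50*(-30) = 1500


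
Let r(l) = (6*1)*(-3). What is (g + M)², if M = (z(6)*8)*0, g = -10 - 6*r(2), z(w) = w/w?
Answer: 9604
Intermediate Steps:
z(w) = 1
r(l) = -18 (r(l) = 6*(-3) = -18)
g = 98 (g = -10 - 6*(-18) = -10 + 108 = 98)
M = 0 (M = (1*8)*0 = 8*0 = 0)
(g + M)² = (98 + 0)² = 98² = 9604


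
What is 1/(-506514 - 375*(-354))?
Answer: -1/373764 ≈ -2.6755e-6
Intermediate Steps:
1/(-506514 - 375*(-354)) = 1/(-506514 + 132750) = 1/(-373764) = -1/373764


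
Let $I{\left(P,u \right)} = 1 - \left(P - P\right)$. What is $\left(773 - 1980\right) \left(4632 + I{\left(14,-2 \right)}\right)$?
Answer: $-5592031$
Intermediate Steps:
$I{\left(P,u \right)} = 1$ ($I{\left(P,u \right)} = 1 - 0 = 1 + 0 = 1$)
$\left(773 - 1980\right) \left(4632 + I{\left(14,-2 \right)}\right) = \left(773 - 1980\right) \left(4632 + 1\right) = \left(-1207\right) 4633 = -5592031$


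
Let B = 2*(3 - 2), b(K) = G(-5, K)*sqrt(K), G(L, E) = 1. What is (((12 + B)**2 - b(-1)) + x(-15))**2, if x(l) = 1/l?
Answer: 8637496/225 - 5878*I/15 ≈ 38389.0 - 391.87*I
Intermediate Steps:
b(K) = sqrt(K) (b(K) = 1*sqrt(K) = sqrt(K))
B = 2 (B = 2*1 = 2)
(((12 + B)**2 - b(-1)) + x(-15))**2 = (((12 + 2)**2 - sqrt(-1)) + 1/(-15))**2 = ((14**2 - I) - 1/15)**2 = ((196 - I) - 1/15)**2 = (2939/15 - I)**2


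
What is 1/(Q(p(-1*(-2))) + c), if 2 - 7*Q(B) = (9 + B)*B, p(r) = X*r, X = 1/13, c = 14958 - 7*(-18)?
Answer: 1183/17844472 ≈ 6.6295e-5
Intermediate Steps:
c = 15084 (c = 14958 + 126 = 15084)
X = 1/13 ≈ 0.076923
p(r) = r/13
Q(B) = 2/7 - B*(9 + B)/7 (Q(B) = 2/7 - (9 + B)*B/7 = 2/7 - B*(9 + B)/7)
1/(Q(p(-1*(-2))) + c) = 1/((2/7 - 9*(-1*(-2))/91 - ((-1*(-2))/13)**2/7) + 15084) = 1/((2/7 - 9*2/91 - ((1/13)*2)**2/7) + 15084) = 1/((2/7 - 9/7*2/13 - (2/13)**2/7) + 15084) = 1/((2/7 - 18/91 - 1/7*4/169) + 15084) = 1/((2/7 - 18/91 - 4/1183) + 15084) = 1/(100/1183 + 15084) = 1/(17844472/1183) = 1183/17844472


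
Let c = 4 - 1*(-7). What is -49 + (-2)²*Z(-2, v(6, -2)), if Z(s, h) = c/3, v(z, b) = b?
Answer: -103/3 ≈ -34.333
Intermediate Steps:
c = 11 (c = 4 + 7 = 11)
Z(s, h) = 11/3
-49 + (-2)²*Z(-2, v(6, -2)) = -49 + (-2)²*(11/3) = -49 + 4*(11/3) = -49 + 44/3 = -103/3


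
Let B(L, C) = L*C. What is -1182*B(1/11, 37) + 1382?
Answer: -28532/11 ≈ -2593.8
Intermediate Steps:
B(L, C) = C*L
-1182*B(1/11, 37) + 1382 = -43734/11 + 1382 = -28532/11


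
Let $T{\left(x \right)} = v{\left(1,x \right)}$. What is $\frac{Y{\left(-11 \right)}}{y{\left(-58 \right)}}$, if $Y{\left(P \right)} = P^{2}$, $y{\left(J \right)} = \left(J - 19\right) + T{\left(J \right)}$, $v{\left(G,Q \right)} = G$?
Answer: $- \frac{121}{76} \approx -1.5921$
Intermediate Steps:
$T{\left(x \right)} = 1$
$y{\left(J \right)} = -18 + J$ ($y{\left(J \right)} = \left(J - 19\right) + 1 = \left(-19 + J\right) + 1 = -18 + J$)
$\frac{Y{\left(-11 \right)}}{y{\left(-58 \right)}} = \frac{\left(-11\right)^{2}}{-18 - 58} = \frac{121}{-76} = 121 \left(- \frac{1}{76}\right) = - \frac{121}{76}$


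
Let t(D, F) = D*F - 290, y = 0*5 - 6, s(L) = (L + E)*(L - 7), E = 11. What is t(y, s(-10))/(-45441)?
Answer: 188/45441 ≈ 0.0041372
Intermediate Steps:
s(L) = (-7 + L)*(11 + L) (s(L) = (L + 11)*(L - 7) = (11 + L)*(-7 + L) = (-7 + L)*(11 + L))
y = -6 (y = 0 - 6 = -6)
t(D, F) = -290 + D*F
t(y, s(-10))/(-45441) = (-290 - 6*(-77 + (-10)**2 + 4*(-10)))/(-45441) = (-290 - 6*(-77 + 100 - 40))*(-1/45441) = (-290 - 6*(-17))*(-1/45441) = (-290 + 102)*(-1/45441) = -188*(-1/45441) = 188/45441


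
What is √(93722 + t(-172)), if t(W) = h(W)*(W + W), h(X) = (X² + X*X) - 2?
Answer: 13*I*√119878 ≈ 4501.0*I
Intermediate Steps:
h(X) = -2 + 2*X² (h(X) = (X² + X²) - 2 = 2*X² - 2 = -2 + 2*X²)
t(W) = 2*W*(-2 + 2*W²) (t(W) = (-2 + 2*W²)*(W + W) = (-2 + 2*W²)*(2*W) = 2*W*(-2 + 2*W²))
√(93722 + t(-172)) = √(93722 + 4*(-172)*(-1 + (-172)²)) = √(93722 + 4*(-172)*(-1 + 29584)) = √(93722 + 4*(-172)*29583) = √(93722 - 20353104) = √(-20259382) = 13*I*√119878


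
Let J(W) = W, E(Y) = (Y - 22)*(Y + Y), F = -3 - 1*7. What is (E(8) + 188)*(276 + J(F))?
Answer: -9576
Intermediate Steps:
F = -10 (F = -3 - 7 = -10)
E(Y) = 2*Y*(-22 + Y) (E(Y) = (-22 + Y)*(2*Y) = 2*Y*(-22 + Y))
(E(8) + 188)*(276 + J(F)) = (2*8*(-22 + 8) + 188)*(276 - 10) = (2*8*(-14) + 188)*266 = (-224 + 188)*266 = -36*266 = -9576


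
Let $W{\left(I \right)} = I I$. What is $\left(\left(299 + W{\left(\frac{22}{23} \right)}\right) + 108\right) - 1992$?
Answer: $- \frac{837981}{529} \approx -1584.1$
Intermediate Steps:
$W{\left(I \right)} = I^{2}$
$\left(\left(299 + W{\left(\frac{22}{23} \right)}\right) + 108\right) - 1992 = \left(\left(299 + \left(\frac{22}{23}\right)^{2}\right) + 108\right) - 1992 = \left(\left(299 + \frac{484}{529}\right) + 108\right) - 1992 = \left(\frac{158655}{529} + 108\right) - 1992 = \frac{215787}{529} - 1992 = - \frac{837981}{529}$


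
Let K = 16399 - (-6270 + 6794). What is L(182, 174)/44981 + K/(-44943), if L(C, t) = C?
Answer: -705893749/2021581083 ≈ -0.34918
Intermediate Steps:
K = 15875 (K = 16399 - 1*524 = 16399 - 524 = 15875)
L(182, 174)/44981 + K/(-44943) = 182/44981 + 15875/(-44943) = 182*(1/44981) + 15875*(-1/44943) = 182/44981 - 15875/44943 = -705893749/2021581083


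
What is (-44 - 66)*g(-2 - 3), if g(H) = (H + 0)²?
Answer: -2750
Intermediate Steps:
g(H) = H²
(-44 - 66)*g(-2 - 3) = (-44 - 66)*(-2 - 3)² = -110*(-5)² = -110*25 = -2750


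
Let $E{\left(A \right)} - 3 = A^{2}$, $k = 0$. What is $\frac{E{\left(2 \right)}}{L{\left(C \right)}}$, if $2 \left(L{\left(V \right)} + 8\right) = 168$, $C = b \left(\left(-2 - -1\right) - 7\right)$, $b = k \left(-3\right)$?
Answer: $\frac{7}{76} \approx 0.092105$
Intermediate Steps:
$b = 0$ ($b = 0 \left(-3\right) = 0$)
$C = 0$ ($C = 0 \left(\left(-2 - -1\right) - 7\right) = 0 \left(\left(-2 + 1\right) - 7\right) = 0 \left(-1 - 7\right) = 0 \left(-8\right) = 0$)
$L{\left(V \right)} = 76$ ($L{\left(V \right)} = -8 + \frac{1}{2} \cdot 168 = -8 + 84 = 76$)
$E{\left(A \right)} = 3 + A^{2}$
$\frac{E{\left(2 \right)}}{L{\left(C \right)}} = \frac{3 + 2^{2}}{76} = \left(3 + 4\right) \frac{1}{76} = 7 \cdot \frac{1}{76} = \frac{7}{76}$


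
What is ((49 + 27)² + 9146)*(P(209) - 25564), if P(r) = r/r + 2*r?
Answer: -375213690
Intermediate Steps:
P(r) = 1 + 2*r
((49 + 27)² + 9146)*(P(209) - 25564) = ((49 + 27)² + 9146)*((1 + 2*209) - 25564) = (76² + 9146)*((1 + 418) - 25564) = (5776 + 9146)*(419 - 25564) = 14922*(-25145) = -375213690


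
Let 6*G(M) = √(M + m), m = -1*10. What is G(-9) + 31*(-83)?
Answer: -2573 + I*√19/6 ≈ -2573.0 + 0.72648*I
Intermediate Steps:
m = -10
G(M) = √(-10 + M)/6 (G(M) = √(M - 10)/6 = √(-10 + M)/6)
G(-9) + 31*(-83) = √(-10 - 9)/6 + 31*(-83) = √(-19)/6 - 2573 = (I*√19)/6 - 2573 = I*√19/6 - 2573 = -2573 + I*√19/6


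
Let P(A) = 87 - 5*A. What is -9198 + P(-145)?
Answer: -8386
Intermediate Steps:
-9198 + P(-145) = -9198 + (87 - 5*(-145)) = -9198 + (87 + 725) = -9198 + 812 = -8386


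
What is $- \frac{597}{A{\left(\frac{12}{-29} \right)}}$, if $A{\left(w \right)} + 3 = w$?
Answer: $\frac{5771}{33} \approx 174.88$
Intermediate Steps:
$A{\left(w \right)} = -3 + w$
$- \frac{597}{A{\left(\frac{12}{-29} \right)}} = - \frac{597}{-3 + \frac{12}{-29}} = - \frac{597}{-3 + 12 \left(- \frac{1}{29}\right)} = - \frac{597}{-3 - \frac{12}{29}} = - \frac{597}{- \frac{99}{29}} = \left(-597\right) \left(- \frac{29}{99}\right) = \frac{5771}{33}$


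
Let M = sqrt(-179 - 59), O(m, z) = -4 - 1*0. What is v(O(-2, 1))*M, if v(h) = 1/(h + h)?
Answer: -I*sqrt(238)/8 ≈ -1.9284*I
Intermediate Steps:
O(m, z) = -4 (O(m, z) = -4 + 0 = -4)
v(h) = 1/(2*h)
M = I*sqrt(238) (M = sqrt(-238) = I*sqrt(238) ≈ 15.427*I)
v(O(-2, 1))*M = ((1/2)/(-4))*(I*sqrt(238)) = ((1/2)*(-1/4))*(I*sqrt(238)) = -I*sqrt(238)/8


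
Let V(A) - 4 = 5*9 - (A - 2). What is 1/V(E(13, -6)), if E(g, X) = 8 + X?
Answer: 1/49 ≈ 0.020408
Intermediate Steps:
V(A) = 51 - A (V(A) = 4 + (5*9 - (A - 2)) = 4 + (45 - (-2 + A)) = 4 + (45 + (2 - A)) = 4 + (47 - A) = 51 - A)
1/V(E(13, -6)) = 1/(51 - (8 - 6)) = 1/(51 - 1*2) = 1/(51 - 2) = 1/49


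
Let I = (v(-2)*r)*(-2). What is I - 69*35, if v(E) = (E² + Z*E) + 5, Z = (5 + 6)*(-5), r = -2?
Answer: -1939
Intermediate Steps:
Z = -55 (Z = 11*(-5) = -55)
v(E) = 5 + E² - 55*E (v(E) = (E² - 55*E) + 5 = 5 + E² - 55*E)
I = 476 (I = ((5 + (-2)² - 55*(-2))*(-2))*(-2) = ((5 + 4 + 110)*(-2))*(-2) = (119*(-2))*(-2) = -238*(-2) = 476)
I - 69*35 = 476 - 69*35 = 476 - 2415 = -1939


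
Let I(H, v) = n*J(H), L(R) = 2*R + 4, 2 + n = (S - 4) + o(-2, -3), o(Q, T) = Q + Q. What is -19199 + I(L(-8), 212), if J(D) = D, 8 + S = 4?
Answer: -19031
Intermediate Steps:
S = -4 (S = -8 + 4 = -4)
o(Q, T) = 2*Q
n = -14 (n = -2 + ((-4 - 4) + 2*(-2)) = -2 + (-8 - 4) = -2 - 12 = -14)
L(R) = 4 + 2*R
I(H, v) = -14*H
-19199 + I(L(-8), 212) = -19199 - 14*(4 + 2*(-8)) = -19199 - 14*(4 - 16) = -19199 - 14*(-12) = -19199 + 168 = -19031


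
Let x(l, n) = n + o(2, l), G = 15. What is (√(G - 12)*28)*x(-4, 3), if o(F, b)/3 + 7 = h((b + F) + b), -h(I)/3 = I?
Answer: 1008*√3 ≈ 1745.9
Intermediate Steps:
h(I) = -3*I
o(F, b) = -21 - 18*b - 9*F (o(F, b) = -21 + 3*(-3*((b + F) + b)) = -21 + 3*(-3*((F + b) + b)) = -21 + 3*(-3*(F + 2*b)) = -21 + 3*(-6*b - 3*F) = -21 + (-18*b - 9*F) = -21 - 18*b - 9*F)
x(l, n) = -39 + n - 18*l (x(l, n) = n + (-21 - 18*l - 9*2) = n + (-21 - 18*l - 18) = n + (-39 - 18*l) = -39 + n - 18*l)
(√(G - 12)*28)*x(-4, 3) = (√(15 - 12)*28)*(-39 + 3 - 18*(-4)) = (√3*28)*(-39 + 3 + 72) = (28*√3)*36 = 1008*√3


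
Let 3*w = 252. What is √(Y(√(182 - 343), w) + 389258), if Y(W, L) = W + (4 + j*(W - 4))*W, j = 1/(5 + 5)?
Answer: √(38924190 + 460*I*√161)/10 ≈ 623.89 + 0.046777*I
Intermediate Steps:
w = 84 (w = (⅓)*252 = 84)
j = ⅒ (j = 1/10 = ⅒ ≈ 0.10000)
Y(W, L) = W + W*(18/5 + W/10) (Y(W, L) = W + (4 + (W - 4)/10)*W = W + (4 + (-4 + W)/10)*W = W + (4 + (-⅖ + W/10))*W = W + (18/5 + W/10)*W = W + W*(18/5 + W/10))
√(Y(√(182 - 343), w) + 389258) = √(√(182 - 343)*(46 + √(182 - 343))/10 + 389258) = √(√(-161)*(46 + √(-161))/10 + 389258) = √((I*√161)*(46 + I*√161)/10 + 389258) = √(I*√161*(46 + I*√161)/10 + 389258) = √(389258 + I*√161*(46 + I*√161)/10)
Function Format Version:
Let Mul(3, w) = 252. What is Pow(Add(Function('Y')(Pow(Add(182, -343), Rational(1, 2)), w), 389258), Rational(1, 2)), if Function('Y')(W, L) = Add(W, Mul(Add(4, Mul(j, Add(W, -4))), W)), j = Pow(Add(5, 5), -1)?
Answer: Mul(Rational(1, 10), Pow(Add(38924190, Mul(460, I, Pow(161, Rational(1, 2)))), Rational(1, 2))) ≈ Add(623.89, Mul(0.046777, I))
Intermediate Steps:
w = 84 (w = Mul(Rational(1, 3), 252) = 84)
j = Rational(1, 10) (j = Pow(10, -1) = Rational(1, 10) ≈ 0.10000)
Function('Y')(W, L) = Add(W, Mul(W, Add(Rational(18, 5), Mul(Rational(1, 10), W)))) (Function('Y')(W, L) = Add(W, Mul(Add(4, Mul(Rational(1, 10), Add(W, -4))), W)) = Add(W, Mul(Add(4, Mul(Rational(1, 10), Add(-4, W))), W)) = Add(W, Mul(Add(4, Add(Rational(-2, 5), Mul(Rational(1, 10), W))), W)) = Add(W, Mul(Add(Rational(18, 5), Mul(Rational(1, 10), W)), W)) = Add(W, Mul(W, Add(Rational(18, 5), Mul(Rational(1, 10), W)))))
Pow(Add(Function('Y')(Pow(Add(182, -343), Rational(1, 2)), w), 389258), Rational(1, 2)) = Pow(Add(Mul(Rational(1, 10), Pow(Add(182, -343), Rational(1, 2)), Add(46, Pow(Add(182, -343), Rational(1, 2)))), 389258), Rational(1, 2)) = Pow(Add(Mul(Rational(1, 10), Pow(-161, Rational(1, 2)), Add(46, Pow(-161, Rational(1, 2)))), 389258), Rational(1, 2)) = Pow(Add(Mul(Rational(1, 10), Mul(I, Pow(161, Rational(1, 2))), Add(46, Mul(I, Pow(161, Rational(1, 2))))), 389258), Rational(1, 2)) = Pow(Add(Mul(Rational(1, 10), I, Pow(161, Rational(1, 2)), Add(46, Mul(I, Pow(161, Rational(1, 2))))), 389258), Rational(1, 2)) = Pow(Add(389258, Mul(Rational(1, 10), I, Pow(161, Rational(1, 2)), Add(46, Mul(I, Pow(161, Rational(1, 2)))))), Rational(1, 2))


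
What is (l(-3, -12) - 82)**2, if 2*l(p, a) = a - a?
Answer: 6724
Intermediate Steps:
l(p, a) = 0 (l(p, a) = (a - a)/2 = (1/2)*0 = 0)
(l(-3, -12) - 82)**2 = (0 - 82)**2 = (-82)**2 = 6724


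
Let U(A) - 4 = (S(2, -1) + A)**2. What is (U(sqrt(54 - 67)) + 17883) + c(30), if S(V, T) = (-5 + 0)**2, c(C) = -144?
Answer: 18355 + 50*I*sqrt(13) ≈ 18355.0 + 180.28*I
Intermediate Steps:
S(V, T) = 25 (S(V, T) = (-5)**2 = 25)
U(A) = 4 + (25 + A)**2
(U(sqrt(54 - 67)) + 17883) + c(30) = ((4 + (25 + sqrt(54 - 67))**2) + 17883) - 144 = ((4 + (25 + sqrt(-13))**2) + 17883) - 144 = ((4 + (25 + I*sqrt(13))**2) + 17883) - 144 = (17887 + (25 + I*sqrt(13))**2) - 144 = 17743 + (25 + I*sqrt(13))**2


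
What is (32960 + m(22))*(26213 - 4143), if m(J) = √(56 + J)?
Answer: 727427200 + 22070*√78 ≈ 7.2762e+8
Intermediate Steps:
(32960 + m(22))*(26213 - 4143) = (32960 + √(56 + 22))*(26213 - 4143) = (32960 + √78)*22070 = 727427200 + 22070*√78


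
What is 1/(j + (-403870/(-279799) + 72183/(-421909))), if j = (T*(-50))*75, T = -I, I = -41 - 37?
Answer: -118049716291/34529391815460887 ≈ -3.4188e-6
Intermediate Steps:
I = -78
T = 78 (T = -1*(-78) = 78)
j = -292500 (j = (78*(-50))*75 = -3900*75 = -292500)
1/(j + (-403870/(-279799) + 72183/(-421909))) = 1/(-292500 + (-403870/(-279799) + 72183/(-421909))) = 1/(-292500 + (-403870*(-1/279799) + 72183*(-1/421909))) = 1/(-292500 + (403870/279799 - 72183/421909)) = 1/(-292500 + 150199656613/118049716291) = 1/(-34529391815460887/118049716291) = -118049716291/34529391815460887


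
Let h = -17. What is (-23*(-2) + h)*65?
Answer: 1885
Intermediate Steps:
(-23*(-2) + h)*65 = (-23*(-2) - 17)*65 = (46 - 17)*65 = 29*65 = 1885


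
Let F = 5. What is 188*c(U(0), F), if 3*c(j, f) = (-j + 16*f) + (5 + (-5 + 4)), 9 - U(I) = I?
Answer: 4700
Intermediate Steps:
U(I) = 9 - I
c(j, f) = 4/3 - j/3 + 16*f/3 (c(j, f) = ((-j + 16*f) + (5 + (-5 + 4)))/3 = ((-j + 16*f) + (5 - 1))/3 = ((-j + 16*f) + 4)/3 = (4 - j + 16*f)/3 = 4/3 - j/3 + 16*f/3)
188*c(U(0), F) = 188*(4/3 - (9 - 1*0)/3 + (16/3)*5) = 188*(4/3 - (9 + 0)/3 + 80/3) = 188*(4/3 - ⅓*9 + 80/3) = 188*(4/3 - 3 + 80/3) = 188*25 = 4700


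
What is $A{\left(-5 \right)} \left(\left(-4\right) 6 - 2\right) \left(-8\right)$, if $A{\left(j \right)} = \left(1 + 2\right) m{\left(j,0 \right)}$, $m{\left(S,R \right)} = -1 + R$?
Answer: $-624$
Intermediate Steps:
$A{\left(j \right)} = -3$ ($A{\left(j \right)} = \left(1 + 2\right) \left(-1 + 0\right) = 3 \left(-1\right) = -3$)
$A{\left(-5 \right)} \left(\left(-4\right) 6 - 2\right) \left(-8\right) = - 3 \left(\left(-4\right) 6 - 2\right) \left(-8\right) = - 3 \left(-24 - 2\right) \left(-8\right) = \left(-3\right) \left(-26\right) \left(-8\right) = 78 \left(-8\right) = -624$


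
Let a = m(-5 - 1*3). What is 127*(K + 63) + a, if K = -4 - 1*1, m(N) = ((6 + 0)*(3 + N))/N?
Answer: 29479/4 ≈ 7369.8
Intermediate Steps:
m(N) = (18 + 6*N)/N (m(N) = (6*(3 + N))/N = (18 + 6*N)/N)
a = 15/4 (a = 6 + 18/(-5 - 1*3) = 6 + 18/(-5 - 3) = 6 + 18/(-8) = 6 + 18*(-⅛) = 6 - 9/4 = 15/4 ≈ 3.7500)
K = -5 (K = -4 - 1 = -5)
127*(K + 63) + a = 127*(-5 + 63) + 15/4 = 127*58 + 15/4 = 7366 + 15/4 = 29479/4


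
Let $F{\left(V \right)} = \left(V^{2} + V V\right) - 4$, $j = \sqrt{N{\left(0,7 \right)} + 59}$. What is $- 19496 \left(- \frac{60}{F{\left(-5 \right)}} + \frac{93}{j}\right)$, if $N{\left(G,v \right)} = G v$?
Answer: $\frac{584880}{23} - \frac{1813128 \sqrt{59}}{59} \approx -2.1062 \cdot 10^{5}$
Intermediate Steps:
$j = \sqrt{59}$ ($j = \sqrt{0 \cdot 7 + 59} = \sqrt{0 + 59} = \sqrt{59} \approx 7.6811$)
$F{\left(V \right)} = -4 + 2 V^{2}$ ($F{\left(V \right)} = \left(V^{2} + V^{2}\right) - 4 = 2 V^{2} - 4 = -4 + 2 V^{2}$)
$- 19496 \left(- \frac{60}{F{\left(-5 \right)}} + \frac{93}{j}\right) = - 19496 \left(- \frac{60}{-4 + 2 \left(-5\right)^{2}} + \frac{93}{\sqrt{59}}\right) = - 19496 \left(- \frac{60}{-4 + 2 \cdot 25} + 93 \frac{\sqrt{59}}{59}\right) = - 19496 \left(- \frac{60}{-4 + 50} + \frac{93 \sqrt{59}}{59}\right) = - 19496 \left(- \frac{60}{46} + \frac{93 \sqrt{59}}{59}\right) = - 19496 \left(\left(-60\right) \frac{1}{46} + \frac{93 \sqrt{59}}{59}\right) = - 19496 \left(- \frac{30}{23} + \frac{93 \sqrt{59}}{59}\right) = \frac{584880}{23} - \frac{1813128 \sqrt{59}}{59}$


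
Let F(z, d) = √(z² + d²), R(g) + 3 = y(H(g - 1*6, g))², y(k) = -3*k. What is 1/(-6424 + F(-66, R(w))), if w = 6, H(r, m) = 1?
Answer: -803/5157923 - 3*√122/20631692 ≈ -0.00015729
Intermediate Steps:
R(g) = 6 (R(g) = -3 + (-3*1)² = -3 + (-3)² = -3 + 9 = 6)
F(z, d) = √(d² + z²)
1/(-6424 + F(-66, R(w))) = 1/(-6424 + √(6² + (-66)²)) = 1/(-6424 + √(36 + 4356)) = 1/(-6424 + √4392) = 1/(-6424 + 6*√122)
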